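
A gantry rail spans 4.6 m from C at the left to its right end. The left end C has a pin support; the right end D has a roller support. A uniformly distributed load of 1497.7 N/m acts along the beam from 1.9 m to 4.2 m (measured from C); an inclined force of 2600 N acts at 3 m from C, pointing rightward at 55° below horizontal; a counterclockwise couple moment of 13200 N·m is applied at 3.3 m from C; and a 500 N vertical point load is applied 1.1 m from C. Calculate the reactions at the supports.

Resultant of the distributed load: 1497.7 × 2.3 = 3444.71 N at 3.05 m from C.
ΣM about C: D_y·4.6 − (1497.7·2.3)·3.05 − 2600·sin55°·3 + 13200 − 500·1.1 = 0 → D_y = 4245.75/4.6 = 922.989 ≈ 923.0 N.
ΣF_y = 0: C_y + 922.989 − 1497.7·2.3 − 2600·sin55° − 500 = 0 → C_y = 5152 N.
ΣF_x = 0: C_x + 2600·cos55° = 0 → C_x = -1491 N.

C_x = -1491 N, C_y = 5152 N, D_y = 923.0 N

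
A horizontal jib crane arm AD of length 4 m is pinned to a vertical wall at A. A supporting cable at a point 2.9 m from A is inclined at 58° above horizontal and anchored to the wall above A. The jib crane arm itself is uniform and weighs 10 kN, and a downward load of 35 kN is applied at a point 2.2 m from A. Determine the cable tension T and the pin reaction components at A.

ΣM about A: T·sin58°·2.9 − 10·2 − 35·2.2 = 0 → T = 97/(2.9·0.848048) = 39.4415 ≈ 39.44 kN.
ΣF_x = 0: A_x − T·cos58° = 0 → A_x = 39.4415 × 0.529919 = 20.90 kN.
ΣF_y = 0: A_y + T·sin58° − 10 − 35 = 0 → A_y = 45 − 39.4415 × 0.848048 = 11.55 kN.

T = 39.44 kN, A_x = 20.90 kN, A_y = 11.55 kN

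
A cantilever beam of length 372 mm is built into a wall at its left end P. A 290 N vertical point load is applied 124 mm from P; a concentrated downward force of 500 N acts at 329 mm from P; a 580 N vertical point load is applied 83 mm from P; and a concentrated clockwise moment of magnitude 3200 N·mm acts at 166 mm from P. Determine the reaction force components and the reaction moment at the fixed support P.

ΣF_x = 0: P_x = 0.
ΣF_y = 0: P_y − 290 − 500 − 580 = 0 → P_y = 1370 N.
ΣM about P: M_P − 290·124 − 500·329 − 580·83 − 3200 = 0 → M_P = 251800 N·mm.

P_x = 0, P_y = 1370 N, M_P = 251800 N·mm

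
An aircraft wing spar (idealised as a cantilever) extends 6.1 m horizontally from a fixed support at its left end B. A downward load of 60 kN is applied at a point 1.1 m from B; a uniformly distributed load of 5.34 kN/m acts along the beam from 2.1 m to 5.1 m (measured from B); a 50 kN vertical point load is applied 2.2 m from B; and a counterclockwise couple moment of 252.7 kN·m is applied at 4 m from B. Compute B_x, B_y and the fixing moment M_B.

Resultant of the distributed load: 5.34 × 3 = 16.02 kN at 3.6 m from B.
ΣF_x = 0: B_x = 0.
ΣF_y = 0: B_y − 60 − 5.34·3 − 50 = 0 → B_y = 126.0 kN.
ΣM about B: M_B − 60·1.1 − (5.34·3)·3.6 − 50·2.2 + 252.7 = 0 → M_B = -19.03 kN·m.

B_x = 0, B_y = 126.0 kN, M_B = -19.03 kN·m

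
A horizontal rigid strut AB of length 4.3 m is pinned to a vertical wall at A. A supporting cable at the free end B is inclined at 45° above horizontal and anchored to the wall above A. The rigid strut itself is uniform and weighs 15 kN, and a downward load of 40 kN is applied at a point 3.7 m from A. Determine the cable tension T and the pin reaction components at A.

ΣM about A: T·sin45°·4.3 − 15·2.15 − 40·3.7 = 0 → T = 180.25/(4.3·0.707107) = 59.2818 ≈ 59.28 kN.
ΣF_x = 0: A_x − T·cos45° = 0 → A_x = 59.2818 × 0.707107 = 41.92 kN.
ΣF_y = 0: A_y + T·sin45° − 15 − 40 = 0 → A_y = 55 − 59.2818 × 0.707107 = 13.08 kN.

T = 59.28 kN, A_x = 41.92 kN, A_y = 13.08 kN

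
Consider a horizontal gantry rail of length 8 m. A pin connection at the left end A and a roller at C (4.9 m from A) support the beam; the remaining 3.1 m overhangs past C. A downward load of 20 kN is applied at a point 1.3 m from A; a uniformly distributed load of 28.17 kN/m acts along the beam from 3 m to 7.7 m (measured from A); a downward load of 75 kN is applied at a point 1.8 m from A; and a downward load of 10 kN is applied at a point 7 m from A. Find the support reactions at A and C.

A_x = 0, A_y = 45.70 kN, C_y = 191.7 kN

Resultant of the distributed load: 28.17 × 4.7 = 132.399 kN at 5.35 m from A.
Taking moments about A: C_y·4.9 − 20·1.3 − (28.17·4.7)·5.35 − 75·1.8 − 10·7 = 0 → C_y = 939.33465/4.9 = 191.701 ≈ 191.7 kN.
ΣF_y = 0: A_y + 191.701 − 20 − 28.17·4.7 − 75 − 10 = 0 → A_y = 45.70 kN.
ΣF_x = 0: no horizontal applied forces, so A_x = 0.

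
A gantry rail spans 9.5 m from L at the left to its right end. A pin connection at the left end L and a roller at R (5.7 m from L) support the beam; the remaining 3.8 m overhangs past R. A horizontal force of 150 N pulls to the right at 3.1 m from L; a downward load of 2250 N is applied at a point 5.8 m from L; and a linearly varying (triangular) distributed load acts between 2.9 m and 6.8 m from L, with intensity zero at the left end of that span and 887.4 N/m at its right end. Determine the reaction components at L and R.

L_x = -150.0 N, L_y = 21.24 N, R_y = 3959 N

Resultant of the triangular load: ½ × 887.4 × 3.9 = 1730.43 N, acting at 5.5 m from L (one-third of the span from the peak).
ΣM about L: R_y·5.7 − 2250·5.8 − (½·887.4·3.9)·5.5 = 0 → R_y = 22567.365/5.7 = 3959.19 ≈ 3959 N.
ΣF_y = 0: L_y + 3959.19 − 2250 − ½·887.4·3.9 = 0 → L_y = 21.24 N.
ΣF_x = 0: L_x + 150 = 0 → L_x = -150.0 N.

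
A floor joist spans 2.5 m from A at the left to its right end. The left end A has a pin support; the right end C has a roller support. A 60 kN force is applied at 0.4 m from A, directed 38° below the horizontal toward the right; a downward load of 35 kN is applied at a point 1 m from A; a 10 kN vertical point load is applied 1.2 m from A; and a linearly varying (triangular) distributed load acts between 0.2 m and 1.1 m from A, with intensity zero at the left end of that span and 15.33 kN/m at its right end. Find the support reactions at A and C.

Resultant of the triangular load: ½ × 15.33 × 0.9 = 6.8985 kN, acting at 0.8 m from A (one-third of the span from the peak).
Moments about A: C_y·2.5 − 60·sin38°·0.4 − 35·1 − 10·1.2 − (½·15.33·0.9)·0.8 = 0 → C_y = 67.2947/2.5 = 26.9179 ≈ 26.92 kN.
ΣF_y = 0: A_y + 26.9179 − 60·sin38° − 35 − 10 − ½·15.33·0.9 = 0 → A_y = 61.92 kN.
ΣF_x = 0: A_x + 60·cos38° = 0 → A_x = -47.28 kN.

A_x = -47.28 kN, A_y = 61.92 kN, C_y = 26.92 kN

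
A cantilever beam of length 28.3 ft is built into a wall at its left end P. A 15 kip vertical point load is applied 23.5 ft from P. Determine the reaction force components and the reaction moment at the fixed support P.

ΣF_x = 0: P_x = 0.
ΣF_y = 0: P_y − 15 = 0 → P_y = 15.00 kip.
ΣM about P: M_P − 15·23.5 = 0 → M_P = 352.5 kip·ft.

P_x = 0, P_y = 15.00 kip, M_P = 352.5 kip·ft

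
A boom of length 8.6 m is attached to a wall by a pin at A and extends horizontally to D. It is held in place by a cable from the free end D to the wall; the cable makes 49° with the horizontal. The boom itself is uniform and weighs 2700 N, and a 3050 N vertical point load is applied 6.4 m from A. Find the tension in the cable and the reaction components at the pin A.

T = 4796 N, A_x = 3147 N, A_y = 2130 N

ΣM about A: T·sin49°·8.6 − 2700·4.3 − 3050·6.4 = 0 → T = 31130/(8.6·0.75471) = 4796.24 ≈ 4796 N.
ΣF_x = 0: A_x − T·cos49° = 0 → A_x = 4796.24 × 0.656059 = 3147 N.
ΣF_y = 0: A_y + T·sin49° − 2700 − 3050 = 0 → A_y = 5750 − 4796.24 × 0.75471 = 2130 N.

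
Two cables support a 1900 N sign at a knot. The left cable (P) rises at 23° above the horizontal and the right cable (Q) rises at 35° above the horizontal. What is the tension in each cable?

T_P = 1835 N, T_Q = 2062 N

ΣF_x = 0: −T_P·cos23° + T_Q·cos35° = 0 → T_Q = 1.12373·T_P.
ΣF_y = 0: T_P·sin23° + T_Q·sin35° = 1900.
Substitute: T_P·(0.390731 + 1.12373·0.573576) = 1900 → T_P = 1835.26 ≈ 1835 N.
Then T_Q = 1.12373 × 1835.26 = 2062 N.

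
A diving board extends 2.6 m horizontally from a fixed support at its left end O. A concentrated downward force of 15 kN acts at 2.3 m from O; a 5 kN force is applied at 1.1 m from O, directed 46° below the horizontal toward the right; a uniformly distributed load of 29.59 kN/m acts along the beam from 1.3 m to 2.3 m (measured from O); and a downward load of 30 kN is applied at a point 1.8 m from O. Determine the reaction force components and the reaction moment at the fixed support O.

Resultant of the distributed load: 29.59 × 1 = 29.59 kN at 1.8 m from O.
ΣF_x = 0: O_x + 5·cos46° = 0 → O_x = -3.473 kN.
ΣF_y = 0: O_y − 15 − 5·sin46° − 29.59·1 − 30 = 0 → O_y = 78.19 kN.
ΣM about O: M_O − 15·2.3 − 5·sin46°·1.1 − (29.59·1)·1.8 − 30·1.8 = 0 → M_O = 145.7 kN·m.

O_x = -3.473 kN, O_y = 78.19 kN, M_O = 145.7 kN·m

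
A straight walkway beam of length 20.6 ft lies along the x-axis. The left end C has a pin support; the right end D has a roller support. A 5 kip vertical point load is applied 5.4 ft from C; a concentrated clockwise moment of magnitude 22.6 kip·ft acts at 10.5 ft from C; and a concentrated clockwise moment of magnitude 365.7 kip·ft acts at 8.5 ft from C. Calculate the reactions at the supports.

ΣM about C: D_y·20.6 − 5·5.4 − 22.6 − 365.7 = 0 → D_y = 415.3/20.6 = 20.1602 ≈ 20.16 kip.
ΣF_y = 0: C_y + 20.1602 − 5 = 0 → C_y = -15.16 kip.
ΣF_x = 0: no horizontal applied forces, so C_x = 0.

C_x = 0, C_y = -15.16 kip, D_y = 20.16 kip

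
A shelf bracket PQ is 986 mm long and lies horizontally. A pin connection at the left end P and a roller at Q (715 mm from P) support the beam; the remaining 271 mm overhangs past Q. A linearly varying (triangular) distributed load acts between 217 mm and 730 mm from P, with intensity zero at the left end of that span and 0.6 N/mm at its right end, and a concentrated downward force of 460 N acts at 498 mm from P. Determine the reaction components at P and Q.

Resultant of the triangular load: ½ × 0.6 × 513 = 153.9 N, acting at 559 mm from P (one-third of the span from the peak).
Taking moments about P: Q_y·715 − (½·0.6·513)·559 − 460·498 = 0 → Q_y = 315110.1/715 = 440.713 ≈ 440.7 N.
ΣF_y = 0: P_y + 440.713 − ½·0.6·513 − 460 = 0 → P_y = 173.2 N.
ΣF_x = 0: no horizontal applied forces, so P_x = 0.

P_x = 0, P_y = 173.2 N, Q_y = 440.7 N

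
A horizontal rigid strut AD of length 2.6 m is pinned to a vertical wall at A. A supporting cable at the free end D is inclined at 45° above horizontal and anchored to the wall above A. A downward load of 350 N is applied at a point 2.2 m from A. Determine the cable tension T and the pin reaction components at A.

ΣM about A: T·sin45°·2.6 − 350·2.2 = 0 → T = 770/(2.6·0.707107) = 418.825 ≈ 418.8 N.
ΣF_x = 0: A_x − T·cos45° = 0 → A_x = 418.825 × 0.707107 = 296.2 N.
ΣF_y = 0: A_y + T·sin45° − 350 = 0 → A_y = 350 − 418.825 × 0.707107 = 53.85 N.

T = 418.8 N, A_x = 296.2 N, A_y = 53.85 N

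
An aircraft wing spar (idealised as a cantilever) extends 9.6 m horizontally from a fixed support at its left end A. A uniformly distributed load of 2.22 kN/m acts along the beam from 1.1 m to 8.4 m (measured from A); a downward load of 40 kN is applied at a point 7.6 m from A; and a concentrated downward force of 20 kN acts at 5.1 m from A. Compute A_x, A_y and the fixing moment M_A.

Resultant of the distributed load: 2.22 × 7.3 = 16.206 kN at 4.75 m from A.
ΣF_x = 0: A_x = 0.
ΣF_y = 0: A_y − 2.22·7.3 − 40 − 20 = 0 → A_y = 76.21 kN.
ΣM about A: M_A − (2.22·7.3)·4.75 − 40·7.6 − 20·5.1 = 0 → M_A = 483.0 kN·m.

A_x = 0, A_y = 76.21 kN, M_A = 483.0 kN·m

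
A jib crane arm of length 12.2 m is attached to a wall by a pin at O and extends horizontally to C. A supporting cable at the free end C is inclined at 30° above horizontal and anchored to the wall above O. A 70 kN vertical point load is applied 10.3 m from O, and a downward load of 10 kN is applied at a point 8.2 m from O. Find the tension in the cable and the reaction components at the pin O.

T = 131.6 kN, O_x = 114.0 kN, O_y = 14.18 kN

ΣM about O: T·sin30°·12.2 − 70·10.3 − 10·8.2 = 0 → T = 803/(12.2·0.5) = 131.639 ≈ 131.6 kN.
ΣF_x = 0: O_x − T·cos30° = 0 → O_x = 131.639 × 0.866025 = 114.0 kN.
ΣF_y = 0: O_y + T·sin30° − 70 − 10 = 0 → O_y = 80 − 131.639 × 0.5 = 14.18 kN.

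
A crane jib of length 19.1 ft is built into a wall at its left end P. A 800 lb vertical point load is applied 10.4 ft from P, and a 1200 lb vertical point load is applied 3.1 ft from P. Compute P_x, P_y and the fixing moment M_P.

ΣF_x = 0: P_x = 0.
ΣF_y = 0: P_y − 800 − 1200 = 0 → P_y = 2000 lb.
ΣM about P: M_P − 800·10.4 − 1200·3.1 = 0 → M_P = 12040 lb·ft.

P_x = 0, P_y = 2000 lb, M_P = 12040 lb·ft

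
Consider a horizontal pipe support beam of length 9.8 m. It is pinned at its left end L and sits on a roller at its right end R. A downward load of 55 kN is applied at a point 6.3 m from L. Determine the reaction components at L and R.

ΣM about L: R_y·9.8 − 55·6.3 = 0 → R_y = 346.5/9.8 = 35.3571 ≈ 35.36 kN.
ΣF_y = 0: L_y + 35.3571 − 55 = 0 → L_y = 19.64 kN.
ΣF_x = 0: no horizontal applied forces, so L_x = 0.

L_x = 0, L_y = 19.64 kN, R_y = 35.36 kN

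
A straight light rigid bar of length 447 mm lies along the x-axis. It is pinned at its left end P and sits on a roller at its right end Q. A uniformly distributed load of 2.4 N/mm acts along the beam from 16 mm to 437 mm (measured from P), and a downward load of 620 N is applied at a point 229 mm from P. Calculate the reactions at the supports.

P_x = 0, P_y = 800.8 N, Q_y = 829.6 N

Resultant of the distributed load: 2.4 × 421 = 1010.4 N at 226.5 mm from P.
Taking moments about P: Q_y·447 − (2.4·421)·226.5 − 620·229 = 0 → Q_y = 370835.6/447 = 829.61 ≈ 829.6 N.
ΣF_y = 0: P_y + 829.61 − 2.4·421 − 620 = 0 → P_y = 800.8 N.
ΣF_x = 0: no horizontal applied forces, so P_x = 0.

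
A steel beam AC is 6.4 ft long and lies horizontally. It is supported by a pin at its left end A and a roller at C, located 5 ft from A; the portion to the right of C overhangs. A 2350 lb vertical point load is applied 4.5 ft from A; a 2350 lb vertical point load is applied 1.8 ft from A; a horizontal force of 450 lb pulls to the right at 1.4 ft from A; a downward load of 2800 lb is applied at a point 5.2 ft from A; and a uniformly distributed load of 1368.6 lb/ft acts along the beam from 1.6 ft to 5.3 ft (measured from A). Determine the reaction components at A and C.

Resultant of the distributed load: 1368.6 × 3.7 = 5063.82 lb at 3.45 ft from A.
Taking moments about A: C_y·5 − 2350·4.5 − 2350·1.8 − 2800·5.2 − (1368.6·3.7)·3.45 = 0 → C_y = 46835.179/5 = 9367.04 ≈ 9367 lb.
ΣF_y = 0: A_y + 9367.04 − 2350 − 2350 − 2800 − 1368.6·3.7 = 0 → A_y = 3197 lb.
ΣF_x = 0: A_x + 450 = 0 → A_x = -450.0 lb.

A_x = -450.0 lb, A_y = 3197 lb, C_y = 9367 lb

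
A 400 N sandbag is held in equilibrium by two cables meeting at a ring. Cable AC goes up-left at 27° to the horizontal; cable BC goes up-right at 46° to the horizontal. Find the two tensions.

ΣF_x = 0: −T_AC·cos27° + T_BC·cos46° = 0 → T_BC = 1.28265·T_AC.
ΣF_y = 0: T_AC·sin27° + T_BC·sin46° = 400.
Substitute: T_AC·(0.45399 + 1.28265·0.71934) = 400 → T_AC = 290.56 ≈ 290.6 N.
Then T_BC = 1.28265 × 290.56 = 372.7 N.

T_AC = 290.6 N, T_BC = 372.7 N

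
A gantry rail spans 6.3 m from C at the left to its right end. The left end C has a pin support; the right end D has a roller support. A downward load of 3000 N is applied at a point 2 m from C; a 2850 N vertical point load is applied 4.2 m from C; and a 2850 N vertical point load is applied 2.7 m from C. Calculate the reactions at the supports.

Moments about C: D_y·6.3 − 3000·2 − 2850·4.2 − 2850·2.7 = 0 → D_y = 25665/6.3 = 4073.81 ≈ 4074 N.
ΣF_y = 0: C_y + 4073.81 − 3000 − 2850 − 2850 = 0 → C_y = 4626 N.
ΣF_x = 0: no horizontal applied forces, so C_x = 0.

C_x = 0, C_y = 4626 N, D_y = 4074 N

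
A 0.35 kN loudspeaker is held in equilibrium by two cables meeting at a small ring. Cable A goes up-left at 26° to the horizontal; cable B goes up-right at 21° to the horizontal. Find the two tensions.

ΣF_x = 0: −T_A·cos26° + T_B·cos21° = 0 → T_B = 0.962739·T_A.
ΣF_y = 0: T_A·sin26° + T_B·sin21° = 0.35.
Substitute: T_A·(0.438371 + 0.962739·0.358368) = 0.35 → T_A = 0.446779 ≈ 0.4468 kN.
Then T_B = 0.962739 × 0.446779 = 0.4301 kN.

T_A = 0.4468 kN, T_B = 0.4301 kN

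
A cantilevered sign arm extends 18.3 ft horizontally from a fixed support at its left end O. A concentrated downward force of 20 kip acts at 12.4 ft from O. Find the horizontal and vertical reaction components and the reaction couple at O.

ΣF_x = 0: O_x = 0.
ΣF_y = 0: O_y − 20 = 0 → O_y = 20.00 kip.
ΣM about O: M_O − 20·12.4 = 0 → M_O = 248.0 kip·ft.

O_x = 0, O_y = 20.00 kip, M_O = 248.0 kip·ft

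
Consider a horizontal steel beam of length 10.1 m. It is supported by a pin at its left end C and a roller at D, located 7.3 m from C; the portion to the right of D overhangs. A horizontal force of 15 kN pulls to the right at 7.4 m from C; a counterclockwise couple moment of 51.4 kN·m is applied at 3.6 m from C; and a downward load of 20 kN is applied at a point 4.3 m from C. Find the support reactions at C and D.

C_x = -15.00 kN, C_y = 15.26 kN, D_y = 4.740 kN

Taking moments about C: D_y·7.3 + 51.4 − 20·4.3 = 0 → D_y = 34.6/7.3 = 4.73973 ≈ 4.740 kN.
ΣF_y = 0: C_y + 4.73973 − 20 = 0 → C_y = 15.26 kN.
ΣF_x = 0: C_x + 15 = 0 → C_x = -15.00 kN.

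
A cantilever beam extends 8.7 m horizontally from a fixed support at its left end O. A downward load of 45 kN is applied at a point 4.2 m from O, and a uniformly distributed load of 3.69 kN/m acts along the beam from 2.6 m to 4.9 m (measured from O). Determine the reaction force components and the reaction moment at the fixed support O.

Resultant of the distributed load: 3.69 × 2.3 = 8.487 kN at 3.75 m from O.
ΣF_x = 0: O_x = 0.
ΣF_y = 0: O_y − 45 − 3.69·2.3 = 0 → O_y = 53.49 kN.
ΣM about O: M_O − 45·4.2 − (3.69·2.3)·3.75 = 0 → M_O = 220.8 kN·m.

O_x = 0, O_y = 53.49 kN, M_O = 220.8 kN·m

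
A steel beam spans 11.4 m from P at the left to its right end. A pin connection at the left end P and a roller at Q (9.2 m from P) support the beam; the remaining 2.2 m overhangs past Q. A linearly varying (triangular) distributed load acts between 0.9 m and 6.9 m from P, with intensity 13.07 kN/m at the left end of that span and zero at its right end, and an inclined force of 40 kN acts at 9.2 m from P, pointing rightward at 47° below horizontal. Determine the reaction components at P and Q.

Resultant of the triangular load: ½ × 13.07 × 6 = 39.21 kN, acting at 2.9 m from P (one-third of the span from the peak).
ΣM about P: Q_y·9.2 − (½·13.07·6)·2.9 − 40·sin47°·9.2 = 0 → Q_y = 382.847/9.2 = 41.6138 ≈ 41.61 kN.
ΣF_y = 0: P_y + 41.6138 − ½·13.07·6 − 40·sin47° = 0 → P_y = 26.85 kN.
ΣF_x = 0: P_x + 40·cos47° = 0 → P_x = -27.28 kN.

P_x = -27.28 kN, P_y = 26.85 kN, Q_y = 41.61 kN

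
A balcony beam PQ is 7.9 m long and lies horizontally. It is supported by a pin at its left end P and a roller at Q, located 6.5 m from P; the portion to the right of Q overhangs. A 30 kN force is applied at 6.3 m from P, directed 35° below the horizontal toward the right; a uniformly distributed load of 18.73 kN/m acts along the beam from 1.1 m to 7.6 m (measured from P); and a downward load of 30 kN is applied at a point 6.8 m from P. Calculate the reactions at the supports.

P_x = -24.57 kN, P_y = 39.41 kN, Q_y = 129.5 kN

Resultant of the distributed load: 18.73 × 6.5 = 121.745 kN at 4.35 m from P.
Moments about P: Q_y·6.5 − 30·sin35°·6.3 − (18.73·6.5)·4.35 − 30·6.8 = 0 → Q_y = 841.997/6.5 = 129.538 ≈ 129.5 kN.
ΣF_y = 0: P_y + 129.538 − 30·sin35° − 18.73·6.5 − 30 = 0 → P_y = 39.41 kN.
ΣF_x = 0: P_x + 30·cos35° = 0 → P_x = -24.57 kN.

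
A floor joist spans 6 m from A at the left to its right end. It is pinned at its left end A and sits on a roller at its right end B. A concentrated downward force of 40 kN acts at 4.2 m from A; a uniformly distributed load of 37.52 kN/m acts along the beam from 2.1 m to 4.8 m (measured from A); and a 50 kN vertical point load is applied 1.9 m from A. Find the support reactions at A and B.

Resultant of the distributed load: 37.52 × 2.7 = 101.304 kN at 3.45 m from A.
Moments about A: B_y·6 − 40·4.2 − (37.52·2.7)·3.45 − 50·1.9 = 0 → B_y = 612.4988/6 = 102.083 ≈ 102.1 kN.
ΣF_y = 0: A_y + 102.083 − 40 − 37.52·2.7 − 50 = 0 → A_y = 89.22 kN.
ΣF_x = 0: no horizontal applied forces, so A_x = 0.

A_x = 0, A_y = 89.22 kN, B_y = 102.1 kN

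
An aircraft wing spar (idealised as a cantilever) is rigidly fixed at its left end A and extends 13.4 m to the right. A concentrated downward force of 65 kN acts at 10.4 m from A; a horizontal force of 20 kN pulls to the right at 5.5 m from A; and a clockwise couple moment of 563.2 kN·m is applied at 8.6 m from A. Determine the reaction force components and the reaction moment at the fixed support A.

A_x = -20.00 kN, A_y = 65.00 kN, M_A = 1239 kN·m

ΣF_x = 0: A_x + 20 = 0 → A_x = -20.00 kN.
ΣF_y = 0: A_y − 65 = 0 → A_y = 65.00 kN.
ΣM about A: M_A − 65·10.4 − 563.2 = 0 → M_A = 1239 kN·m.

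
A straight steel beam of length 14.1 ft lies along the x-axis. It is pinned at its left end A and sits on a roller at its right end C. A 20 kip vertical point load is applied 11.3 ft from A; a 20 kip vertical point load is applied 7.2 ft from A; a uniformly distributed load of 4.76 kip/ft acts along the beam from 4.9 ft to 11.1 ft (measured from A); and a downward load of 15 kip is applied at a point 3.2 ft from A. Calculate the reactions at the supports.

A_x = 0, A_y = 38.12 kip, C_y = 46.39 kip

Resultant of the distributed load: 4.76 × 6.2 = 29.512 kip at 8 ft from A.
ΣM about A: C_y·14.1 − 20·11.3 − 20·7.2 − (4.76·6.2)·8 − 15·3.2 = 0 → C_y = 654.096/14.1 = 46.3898 ≈ 46.39 kip.
ΣF_y = 0: A_y + 46.3898 − 20 − 20 − 4.76·6.2 − 15 = 0 → A_y = 38.12 kip.
ΣF_x = 0: no horizontal applied forces, so A_x = 0.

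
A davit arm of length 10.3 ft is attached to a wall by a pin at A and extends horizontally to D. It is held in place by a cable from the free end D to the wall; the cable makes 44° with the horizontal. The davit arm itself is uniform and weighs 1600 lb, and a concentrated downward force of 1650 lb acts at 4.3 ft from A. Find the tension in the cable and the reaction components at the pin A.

ΣM about A: T·sin44°·10.3 − 1600·5.15 − 1650·4.3 = 0 → T = 15335/(10.3·0.694658) = 2143.26 ≈ 2143 lb.
ΣF_x = 0: A_x − T·cos44° = 0 → A_x = 2143.26 × 0.71934 = 1542 lb.
ΣF_y = 0: A_y + T·sin44° − 1600 − 1650 = 0 → A_y = 3250 − 2143.26 × 0.694658 = 1761 lb.

T = 2143 lb, A_x = 1542 lb, A_y = 1761 lb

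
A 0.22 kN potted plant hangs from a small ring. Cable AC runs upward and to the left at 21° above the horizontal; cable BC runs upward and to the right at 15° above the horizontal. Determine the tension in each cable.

ΣF_x = 0: −T_AC·cos21° + T_BC·cos15° = 0 → T_BC = 0.966514·T_AC.
ΣF_y = 0: T_AC·sin21° + T_BC·sin15° = 0.22.
Substitute: T_AC·(0.358368 + 0.966514·0.258819) = 0.22 → T_AC = 0.361533 ≈ 0.3615 kN.
Then T_BC = 0.966514 × 0.361533 = 0.3494 kN.

T_AC = 0.3615 kN, T_BC = 0.3494 kN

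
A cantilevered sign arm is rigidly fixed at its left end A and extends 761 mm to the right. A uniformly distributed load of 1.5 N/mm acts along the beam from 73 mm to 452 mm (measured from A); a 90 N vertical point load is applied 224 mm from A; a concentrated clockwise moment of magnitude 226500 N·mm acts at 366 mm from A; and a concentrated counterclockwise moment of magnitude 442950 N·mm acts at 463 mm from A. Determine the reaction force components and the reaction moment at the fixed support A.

Resultant of the distributed load: 1.5 × 379 = 568.5 N at 262.5 mm from A.
ΣF_x = 0: A_x = 0.
ΣF_y = 0: A_y − 1.5·379 − 90 = 0 → A_y = 658.5 N.
ΣM about A: M_A − (1.5·379)·262.5 − 90·224 − 226500 + 442950 = 0 → M_A = -47060 N·mm.

A_x = 0, A_y = 658.5 N, M_A = -47060 N·mm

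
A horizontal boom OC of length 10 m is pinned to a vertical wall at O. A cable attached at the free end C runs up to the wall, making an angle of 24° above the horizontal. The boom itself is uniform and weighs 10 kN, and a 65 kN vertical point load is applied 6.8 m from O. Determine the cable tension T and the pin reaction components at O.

T = 121.0 kN, O_x = 110.5 kN, O_y = 25.80 kN

ΣM about O: T·sin24°·10 − 10·5 − 65·6.8 = 0 → T = 492/(10·0.406737) = 120.963 ≈ 121.0 kN.
ΣF_x = 0: O_x − T·cos24° = 0 → O_x = 120.963 × 0.913545 = 110.5 kN.
ΣF_y = 0: O_y + T·sin24° − 10 − 65 = 0 → O_y = 75 − 120.963 × 0.406737 = 25.80 kN.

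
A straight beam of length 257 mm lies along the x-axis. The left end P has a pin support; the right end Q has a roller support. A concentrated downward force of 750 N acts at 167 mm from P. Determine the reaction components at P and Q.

P_x = 0, P_y = 262.6 N, Q_y = 487.4 N

Moments about P: Q_y·257 − 750·167 = 0 → Q_y = 125250/257 = 487.354 ≈ 487.4 N.
ΣF_y = 0: P_y + 487.354 − 750 = 0 → P_y = 262.6 N.
ΣF_x = 0: no horizontal applied forces, so P_x = 0.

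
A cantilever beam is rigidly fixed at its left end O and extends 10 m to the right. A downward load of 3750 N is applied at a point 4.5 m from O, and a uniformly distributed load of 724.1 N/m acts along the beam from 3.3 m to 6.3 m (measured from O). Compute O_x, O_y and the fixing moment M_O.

Resultant of the distributed load: 724.1 × 3 = 2172.3 N at 4.8 m from O.
ΣF_x = 0: O_x = 0.
ΣF_y = 0: O_y − 3750 − 724.1·3 = 0 → O_y = 5922 N.
ΣM about O: M_O − 3750·4.5 − (724.1·3)·4.8 = 0 → M_O = 27300 N·m.

O_x = 0, O_y = 5922 N, M_O = 27300 N·m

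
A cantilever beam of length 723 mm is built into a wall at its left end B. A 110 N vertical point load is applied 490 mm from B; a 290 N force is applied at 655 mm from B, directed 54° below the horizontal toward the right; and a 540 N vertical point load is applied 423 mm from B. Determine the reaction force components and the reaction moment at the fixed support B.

B_x = -170.5 N, B_y = 884.6 N, M_B = 436000 N·mm

ΣF_x = 0: B_x + 290·cos54° = 0 → B_x = -170.5 N.
ΣF_y = 0: B_y − 110 − 290·sin54° − 540 = 0 → B_y = 884.6 N.
ΣM about B: M_B − 110·490 − 290·sin54°·655 − 540·423 = 0 → M_B = 436000 N·mm.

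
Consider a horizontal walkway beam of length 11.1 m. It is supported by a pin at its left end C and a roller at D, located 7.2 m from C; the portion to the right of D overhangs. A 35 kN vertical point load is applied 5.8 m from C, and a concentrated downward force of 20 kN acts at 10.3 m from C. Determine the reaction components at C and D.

ΣM about C: D_y·7.2 − 35·5.8 − 20·10.3 = 0 → D_y = 409/7.2 = 56.8056 ≈ 56.81 kN.
ΣF_y = 0: C_y + 56.8056 − 35 − 20 = 0 → C_y = -1.806 kN.
ΣF_x = 0: no horizontal applied forces, so C_x = 0.

C_x = 0, C_y = -1.806 kN, D_y = 56.81 kN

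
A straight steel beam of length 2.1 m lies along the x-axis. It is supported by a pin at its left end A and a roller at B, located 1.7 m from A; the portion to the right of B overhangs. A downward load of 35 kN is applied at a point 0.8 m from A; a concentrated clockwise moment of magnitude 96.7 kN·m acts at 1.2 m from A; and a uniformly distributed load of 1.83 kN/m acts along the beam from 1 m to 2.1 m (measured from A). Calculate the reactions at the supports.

Resultant of the distributed load: 1.83 × 1.1 = 2.013 kN at 1.55 m from A.
Taking moments about A: B_y·1.7 − 35·0.8 − 96.7 − (1.83·1.1)·1.55 = 0 → B_y = 127.82015/1.7 = 75.1883 ≈ 75.19 kN.
ΣF_y = 0: A_y + 75.1883 − 35 − 1.83·1.1 = 0 → A_y = -38.18 kN.
ΣF_x = 0: no horizontal applied forces, so A_x = 0.

A_x = 0, A_y = -38.18 kN, B_y = 75.19 kN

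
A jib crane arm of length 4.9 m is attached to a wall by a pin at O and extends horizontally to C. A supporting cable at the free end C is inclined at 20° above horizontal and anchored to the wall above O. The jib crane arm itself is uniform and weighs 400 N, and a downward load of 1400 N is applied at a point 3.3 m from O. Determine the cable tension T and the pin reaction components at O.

T = 3341 N, O_x = 3140 N, O_y = 657.1 N

ΣM about O: T·sin20°·4.9 − 400·2.45 − 1400·3.3 = 0 → T = 5600/(4.9·0.34202) = 3341.49 ≈ 3341 N.
ΣF_x = 0: O_x − T·cos20° = 0 → O_x = 3341.49 × 0.939693 = 3140 N.
ΣF_y = 0: O_y + T·sin20° − 400 − 1400 = 0 → O_y = 1800 − 3341.49 × 0.34202 = 657.1 N.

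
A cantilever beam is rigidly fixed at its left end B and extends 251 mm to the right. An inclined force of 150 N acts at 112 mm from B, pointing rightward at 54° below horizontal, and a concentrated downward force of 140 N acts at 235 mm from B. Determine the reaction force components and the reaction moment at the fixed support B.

B_x = -88.17 N, B_y = 261.4 N, M_B = 46490 N·mm

ΣF_x = 0: B_x + 150·cos54° = 0 → B_x = -88.17 N.
ΣF_y = 0: B_y − 150·sin54° − 140 = 0 → B_y = 261.4 N.
ΣM about B: M_B − 150·sin54°·112 − 140·235 = 0 → M_B = 46490 N·mm.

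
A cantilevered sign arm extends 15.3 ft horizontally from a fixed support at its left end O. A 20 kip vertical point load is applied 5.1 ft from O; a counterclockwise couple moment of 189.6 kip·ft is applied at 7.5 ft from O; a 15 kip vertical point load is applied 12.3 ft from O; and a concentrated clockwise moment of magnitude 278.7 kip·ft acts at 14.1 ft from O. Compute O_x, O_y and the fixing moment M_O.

O_x = 0, O_y = 35.00 kip, M_O = 375.6 kip·ft

ΣF_x = 0: O_x = 0.
ΣF_y = 0: O_y − 20 − 15 = 0 → O_y = 35.00 kip.
ΣM about O: M_O − 20·5.1 + 189.6 − 15·12.3 − 278.7 = 0 → M_O = 375.6 kip·ft.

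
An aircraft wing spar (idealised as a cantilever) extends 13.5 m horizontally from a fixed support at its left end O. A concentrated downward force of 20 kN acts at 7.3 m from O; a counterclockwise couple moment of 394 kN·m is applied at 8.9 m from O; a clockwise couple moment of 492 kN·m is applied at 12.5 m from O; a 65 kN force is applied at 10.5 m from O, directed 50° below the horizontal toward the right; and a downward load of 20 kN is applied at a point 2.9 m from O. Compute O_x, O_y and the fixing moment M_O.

O_x = -41.78 kN, O_y = 89.79 kN, M_O = 824.8 kN·m

ΣF_x = 0: O_x + 65·cos50° = 0 → O_x = -41.78 kN.
ΣF_y = 0: O_y − 20 − 65·sin50° − 20 = 0 → O_y = 89.79 kN.
ΣM about O: M_O − 20·7.3 + 394 − 492 − 65·sin50°·10.5 − 20·2.9 = 0 → M_O = 824.8 kN·m.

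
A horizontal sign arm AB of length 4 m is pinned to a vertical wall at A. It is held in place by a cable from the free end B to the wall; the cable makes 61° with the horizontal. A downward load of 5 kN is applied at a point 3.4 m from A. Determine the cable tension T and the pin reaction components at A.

T = 4.859 kN, A_x = 2.356 kN, A_y = 0.7500 kN

ΣM about A: T·sin61°·4 − 5·3.4 = 0 → T = 17/(4·0.87462) = 4.85925 ≈ 4.859 kN.
ΣF_x = 0: A_x − T·cos61° = 0 → A_x = 4.85925 × 0.48481 = 2.356 kN.
ΣF_y = 0: A_y + T·sin61° − 5 = 0 → A_y = 5 − 4.85925 × 0.87462 = 0.7500 kN.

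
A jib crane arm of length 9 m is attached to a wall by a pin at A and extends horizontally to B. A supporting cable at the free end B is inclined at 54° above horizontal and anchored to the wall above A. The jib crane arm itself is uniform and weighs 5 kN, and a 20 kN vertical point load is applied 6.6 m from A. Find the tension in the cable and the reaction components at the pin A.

ΣM about A: T·sin54°·9 − 5·4.5 − 20·6.6 = 0 → T = 154.5/(9·0.809017) = 21.2192 ≈ 21.22 kN.
ΣF_x = 0: A_x − T·cos54° = 0 → A_x = 21.2192 × 0.587785 = 12.47 kN.
ΣF_y = 0: A_y + T·sin54° − 5 − 20 = 0 → A_y = 25 − 21.2192 × 0.809017 = 7.833 kN.

T = 21.22 kN, A_x = 12.47 kN, A_y = 7.833 kN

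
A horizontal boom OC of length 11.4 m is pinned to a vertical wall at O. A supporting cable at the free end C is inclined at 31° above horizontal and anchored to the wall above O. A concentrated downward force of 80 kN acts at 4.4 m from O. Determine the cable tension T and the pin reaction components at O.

ΣM about O: T·sin31°·11.4 − 80·4.4 = 0 → T = 352/(11.4·0.515038) = 59.9513 ≈ 59.95 kN.
ΣF_x = 0: O_x − T·cos31° = 0 → O_x = 59.9513 × 0.857167 = 51.39 kN.
ΣF_y = 0: O_y + T·sin31° − 80 = 0 → O_y = 80 − 59.9513 × 0.515038 = 49.12 kN.

T = 59.95 kN, O_x = 51.39 kN, O_y = 49.12 kN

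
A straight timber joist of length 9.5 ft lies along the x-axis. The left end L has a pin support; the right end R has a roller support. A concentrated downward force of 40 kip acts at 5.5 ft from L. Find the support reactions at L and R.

Moments about L: R_y·9.5 − 40·5.5 = 0 → R_y = 220/9.5 = 23.1579 ≈ 23.16 kip.
ΣF_y = 0: L_y + 23.1579 − 40 = 0 → L_y = 16.84 kip.
ΣF_x = 0: no horizontal applied forces, so L_x = 0.

L_x = 0, L_y = 16.84 kip, R_y = 23.16 kip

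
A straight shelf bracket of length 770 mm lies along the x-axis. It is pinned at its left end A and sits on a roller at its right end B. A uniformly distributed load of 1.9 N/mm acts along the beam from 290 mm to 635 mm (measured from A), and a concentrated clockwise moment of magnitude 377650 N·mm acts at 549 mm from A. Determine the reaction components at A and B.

A_x = 0, A_y = -228.7 N, B_y = 884.2 N

Resultant of the distributed load: 1.9 × 345 = 655.5 N at 462.5 mm from A.
Taking moments about A: B_y·770 − (1.9·345)·462.5 − 377650 = 0 → B_y = 680818.75/770 = 884.18 ≈ 884.2 N.
ΣF_y = 0: A_y + 884.18 − 1.9·345 = 0 → A_y = -228.7 N.
ΣF_x = 0: no horizontal applied forces, so A_x = 0.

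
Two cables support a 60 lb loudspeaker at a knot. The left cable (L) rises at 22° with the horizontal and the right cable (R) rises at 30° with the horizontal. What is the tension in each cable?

T_L = 65.94 lb, T_R = 70.60 lb

ΣF_x = 0: −T_L·cos22° + T_R·cos30° = 0 → T_R = 1.07062·T_L.
ΣF_y = 0: T_L·sin22° + T_R·sin30° = 60.
Substitute: T_L·(0.374607 + 1.07062·0.5) = 60 → T_L = 65.9401 ≈ 65.94 lb.
Then T_R = 1.07062 × 65.9401 = 70.60 lb.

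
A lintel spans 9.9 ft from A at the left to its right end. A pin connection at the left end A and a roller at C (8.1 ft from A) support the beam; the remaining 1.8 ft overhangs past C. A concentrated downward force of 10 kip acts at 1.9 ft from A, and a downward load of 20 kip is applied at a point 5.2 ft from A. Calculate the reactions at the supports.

A_x = 0, A_y = 14.81 kip, C_y = 15.19 kip

Moments about A: C_y·8.1 − 10·1.9 − 20·5.2 = 0 → C_y = 123/8.1 = 15.1852 ≈ 15.19 kip.
ΣF_y = 0: A_y + 15.1852 − 10 − 20 = 0 → A_y = 14.81 kip.
ΣF_x = 0: no horizontal applied forces, so A_x = 0.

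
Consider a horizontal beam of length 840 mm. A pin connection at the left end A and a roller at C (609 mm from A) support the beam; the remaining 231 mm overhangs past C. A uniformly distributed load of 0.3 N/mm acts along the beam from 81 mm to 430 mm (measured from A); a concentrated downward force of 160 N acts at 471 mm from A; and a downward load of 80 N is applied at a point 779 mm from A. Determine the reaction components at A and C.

Resultant of the distributed load: 0.3 × 349 = 104.7 N at 255.5 mm from A.
Moments about A: C_y·609 − (0.3·349)·255.5 − 160·471 − 80·779 = 0 → C_y = 164430.85/609 = 270.001 ≈ 270.0 N.
ΣF_y = 0: A_y + 270.001 − 0.3·349 − 160 − 80 = 0 → A_y = 74.70 N.
ΣF_x = 0: no horizontal applied forces, so A_x = 0.

A_x = 0, A_y = 74.70 N, C_y = 270.0 N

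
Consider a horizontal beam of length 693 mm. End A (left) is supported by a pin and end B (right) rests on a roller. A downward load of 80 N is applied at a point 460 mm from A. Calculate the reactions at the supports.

Taking moments about A: B_y·693 − 80·460 = 0 → B_y = 36800/693 = 53.1025 ≈ 53.10 N.
ΣF_y = 0: A_y + 53.1025 − 80 = 0 → A_y = 26.90 N.
ΣF_x = 0: no horizontal applied forces, so A_x = 0.

A_x = 0, A_y = 26.90 N, B_y = 53.10 N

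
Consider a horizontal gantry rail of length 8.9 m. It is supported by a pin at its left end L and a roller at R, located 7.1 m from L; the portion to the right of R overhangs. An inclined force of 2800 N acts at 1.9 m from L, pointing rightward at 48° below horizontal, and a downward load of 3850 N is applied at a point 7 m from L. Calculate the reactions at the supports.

ΣM about L: R_y·7.1 − 2800·sin48°·1.9 − 3850·7 = 0 → R_y = 30903.5/7.1 = 4352.61 ≈ 4353 N.
ΣF_y = 0: L_y + 4352.61 − 2800·sin48° − 3850 = 0 → L_y = 1578 N.
ΣF_x = 0: L_x + 2800·cos48° = 0 → L_x = -1874 N.

L_x = -1874 N, L_y = 1578 N, R_y = 4353 N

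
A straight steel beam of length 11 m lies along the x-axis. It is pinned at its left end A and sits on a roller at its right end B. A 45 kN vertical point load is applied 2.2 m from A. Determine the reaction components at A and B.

Moments about A: B_y·11 − 45·2.2 = 0 → B_y = 99/11 = 9.000 kN.
ΣF_y = 0: A_y + 9 − 45 = 0 → A_y = 36.00 kN.
ΣF_x = 0: no horizontal applied forces, so A_x = 0.

A_x = 0, A_y = 36.00 kN, B_y = 9.000 kN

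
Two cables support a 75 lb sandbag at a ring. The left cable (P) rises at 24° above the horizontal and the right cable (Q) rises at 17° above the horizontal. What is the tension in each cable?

T_P = 109.3 lb, T_Q = 104.4 lb

ΣF_x = 0: −T_P·cos24° + T_Q·cos17° = 0 → T_Q = 0.955287·T_P.
ΣF_y = 0: T_P·sin24° + T_Q·sin17° = 75.
Substitute: T_P·(0.406737 + 0.955287·0.292372) = 75 → T_P = 109.324 ≈ 109.3 lb.
Then T_Q = 0.955287 × 109.324 = 104.4 lb.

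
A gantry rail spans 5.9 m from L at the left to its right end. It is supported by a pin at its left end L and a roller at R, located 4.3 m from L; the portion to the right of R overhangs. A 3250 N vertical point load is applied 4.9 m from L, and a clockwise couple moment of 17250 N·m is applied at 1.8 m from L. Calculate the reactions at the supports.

Moments about L: R_y·4.3 − 3250·4.9 − 17250 = 0 → R_y = 33175/4.3 = 7715.12 ≈ 7715 N.
ΣF_y = 0: L_y + 7715.12 − 3250 = 0 → L_y = -4465 N.
ΣF_x = 0: no horizontal applied forces, so L_x = 0.

L_x = 0, L_y = -4465 N, R_y = 7715 N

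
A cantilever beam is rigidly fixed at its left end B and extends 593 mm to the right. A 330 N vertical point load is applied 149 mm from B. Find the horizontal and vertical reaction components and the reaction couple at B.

ΣF_x = 0: B_x = 0.
ΣF_y = 0: B_y − 330 = 0 → B_y = 330.0 N.
ΣM about B: M_B − 330·149 = 0 → M_B = 49170 N·mm.

B_x = 0, B_y = 330.0 N, M_B = 49170 N·mm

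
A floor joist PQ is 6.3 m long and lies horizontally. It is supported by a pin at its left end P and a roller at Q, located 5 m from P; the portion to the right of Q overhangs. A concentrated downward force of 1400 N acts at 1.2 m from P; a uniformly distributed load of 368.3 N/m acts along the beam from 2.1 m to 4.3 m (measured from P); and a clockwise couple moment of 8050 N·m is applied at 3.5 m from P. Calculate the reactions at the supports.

Resultant of the distributed load: 368.3 × 2.2 = 810.26 N at 3.2 m from P.
ΣM about P: Q_y·5 − 1400·1.2 − (368.3·2.2)·3.2 − 8050 = 0 → Q_y = 12322.832/5 = 2464.57 ≈ 2465 N.
ΣF_y = 0: P_y + 2464.57 − 1400 − 368.3·2.2 = 0 → P_y = -254.3 N.
ΣF_x = 0: no horizontal applied forces, so P_x = 0.

P_x = 0, P_y = -254.3 N, Q_y = 2465 N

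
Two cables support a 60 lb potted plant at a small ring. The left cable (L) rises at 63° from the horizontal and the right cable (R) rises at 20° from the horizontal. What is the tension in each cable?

ΣF_x = 0: −T_L·cos63° + T_R·cos20° = 0 → T_R = 0.483127·T_L.
ΣF_y = 0: T_L·sin63° + T_R·sin20° = 60.
Substitute: T_L·(0.891007 + 0.483127·0.34202) = 60 → T_L = 56.8049 ≈ 56.80 lb.
Then T_R = 0.483127 × 56.8049 = 27.44 lb.

T_L = 56.80 lb, T_R = 27.44 lb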